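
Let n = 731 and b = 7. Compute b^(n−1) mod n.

36

7^1 ≡ 7 (mod 731)
7^2 ≡ 7^2 = 49 ≡ 49 (mod 731)
7^4 ≡ 49^2 = 2401 ≡ 208 (mod 731)
7^8 ≡ 208^2 = 43264 ≡ 135 (mod 731)
7^16 ≡ 135^2 = 18225 ≡ 681 (mod 731)
7^32 ≡ 681^2 = 463761 ≡ 307 (mod 731)
7^64 ≡ 307^2 = 94249 ≡ 681 (mod 731)
7^128 ≡ 681^2 = 463761 ≡ 307 (mod 731)
7^256 ≡ 307^2 = 94249 ≡ 681 (mod 731)
7^512 ≡ 681^2 = 463761 ≡ 307 (mod 731)
730 = 512 + 128 + 64 + 16 + 8 + 2 in binary powers of 2.
So 7^730 ≡ 307 · 307 · 681 · 681 · 135 · 49 ≡ 36 (mod 731).
Since 36 ≠ 1, base 7 is a Fermat witness: 731 is composite.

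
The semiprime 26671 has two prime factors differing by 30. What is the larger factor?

Since p = q + 30, we have 26671 = q(q + 30), so q² + 30q − 26671 = 0.
Discriminant: 30² + 4·26671 = 900 + 106684 = 107584; √107584 = 328.
q = (−30 + 328)/2 = 149, and p = q + 30 = 179.
Check: 149 · 179 = 26671.

179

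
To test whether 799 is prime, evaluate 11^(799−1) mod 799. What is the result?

11^1 ≡ 11 (mod 799)
11^2 ≡ 11^2 = 121 ≡ 121 (mod 799)
11^4 ≡ 121^2 = 14641 ≡ 259 (mod 799)
11^8 ≡ 259^2 = 67081 ≡ 764 (mod 799)
11^16 ≡ 764^2 = 583696 ≡ 426 (mod 799)
11^32 ≡ 426^2 = 181476 ≡ 103 (mod 799)
11^64 ≡ 103^2 = 10609 ≡ 222 (mod 799)
11^128 ≡ 222^2 = 49284 ≡ 545 (mod 799)
11^256 ≡ 545^2 = 297025 ≡ 596 (mod 799)
11^512 ≡ 596^2 = 355216 ≡ 460 (mod 799)
798 = 512 + 256 + 16 + 8 + 4 + 2 in binary powers of 2.
So 11^798 ≡ 460 · 596 · 426 · 764 · 259 · 121 ≡ 332 (mod 799).
Since 332 ≠ 1, base 11 is a Fermat witness: 799 is composite.

332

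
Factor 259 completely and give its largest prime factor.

37

259 = 7 · 37
37 is prime.
So 259 = 7 · 37; the largest prime factor is 37.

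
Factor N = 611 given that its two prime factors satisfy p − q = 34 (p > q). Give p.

Since p = q + 34, we have 611 = q(q + 34), so q² + 34q − 611 = 0.
Discriminant: 34² + 4·611 = 1156 + 2444 = 3600; √3600 = 60.
q = (−34 + 60)/2 = 13, and p = q + 34 = 47.
Check: 13 · 47 = 611.

47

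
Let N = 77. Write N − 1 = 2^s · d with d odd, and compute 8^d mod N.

29

77 − 1 = 76 = 2^2 · 19, so d = 19.
8^1 ≡ 8 (mod 77)
8^2 ≡ 8^2 = 64 ≡ 64 (mod 77)
8^4 ≡ 64^2 = 4096 ≡ 15 (mod 77)
8^8 ≡ 15^2 = 225 ≡ 71 (mod 77)
8^16 ≡ 71^2 = 5041 ≡ 36 (mod 77)
19 = 16 + 2 + 1 in binary powers of 2.
So 8^19 ≡ 36 · 64 · 8 ≡ 29 (mod 77).
Squaring chain: 29 → 71; never reaches −1, so base 8 is a Miller–Rabin witness that 77 is composite.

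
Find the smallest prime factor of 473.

11

473 is odd.
Digit sum 14, not divisible by 3.
Ends in 3: not divisible by 5.
7: 473 = 7·67 + 4
11: 473 = 11·43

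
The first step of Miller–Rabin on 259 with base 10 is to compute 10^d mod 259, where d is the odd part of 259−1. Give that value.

223

259 − 1 = 258 = 2^1 · 129, so d = 129.
10^1 ≡ 10 (mod 259)
10^2 ≡ 10^2 = 100 ≡ 100 (mod 259)
10^4 ≡ 100^2 = 10000 ≡ 158 (mod 259)
10^8 ≡ 158^2 = 24964 ≡ 100 (mod 259)
10^16 ≡ 100^2 = 10000 ≡ 158 (mod 259)
10^32 ≡ 158^2 = 24964 ≡ 100 (mod 259)
10^64 ≡ 100^2 = 10000 ≡ 158 (mod 259)
10^128 ≡ 158^2 = 24964 ≡ 100 (mod 259)
129 = 128 + 1 in binary powers of 2.
So 10^129 ≡ 100 · 10 ≡ 223 (mod 259).
Squaring chain: 223; never reaches −1, so base 10 is a Miller–Rabin witness that 259 is composite.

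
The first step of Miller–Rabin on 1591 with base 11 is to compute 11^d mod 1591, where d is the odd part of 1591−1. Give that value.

1591 − 1 = 1590 = 2^1 · 795, so d = 795.
11^1 ≡ 11 (mod 1591)
11^2 ≡ 11^2 = 121 ≡ 121 (mod 1591)
11^4 ≡ 121^2 = 14641 ≡ 322 (mod 1591)
11^8 ≡ 322^2 = 103684 ≡ 269 (mod 1591)
11^16 ≡ 269^2 = 72361 ≡ 766 (mod 1591)
11^32 ≡ 766^2 = 586756 ≡ 1268 (mod 1591)
11^64 ≡ 1268^2 = 1607824 ≡ 914 (mod 1591)
11^128 ≡ 914^2 = 835396 ≡ 121 (mod 1591)
11^256 ≡ 121^2 = 14641 ≡ 322 (mod 1591)
11^512 ≡ 322^2 = 103684 ≡ 269 (mod 1591)
795 = 512 + 256 + 16 + 8 + 2 + 1 in binary powers of 2.
So 11^795 ≡ 269 · 322 · 766 · 269 · 121 · 11 ≡ 924 (mod 1591).
Squaring chain: 924; never reaches −1, so base 11 is a Miller–Rabin witness that 1591 is composite.

924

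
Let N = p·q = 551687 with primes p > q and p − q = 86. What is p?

Since p = q + 86, we have 551687 = q(q + 86), so q² + 86q − 551687 = 0.
Discriminant: 86² + 4·551687 = 7396 + 2206748 = 2214144; √2214144 = 1488.
q = (−86 + 1488)/2 = 701, and p = q + 86 = 787.
Check: 701 · 787 = 551687.

787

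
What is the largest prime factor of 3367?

37

3367 = 7 · 481
481 = 13 · 37
37 is prime.
So 3367 = 7 · 13 · 37; the largest prime factor is 37.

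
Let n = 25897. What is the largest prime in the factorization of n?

25897 = 19 · 1363
1363 = 29 · 47
47 is prime.
So 25897 = 19 · 29 · 47; the largest prime factor is 47.

47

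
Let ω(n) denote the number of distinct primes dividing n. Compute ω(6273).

3

6273 = 3^2 · 697
697 = 17 · 41
6273 = 3^2 · 17 · 41, which has 3 distinct prime factors.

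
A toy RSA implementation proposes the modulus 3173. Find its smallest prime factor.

3173 is odd.
Digit sum 14, not divisible by 3.
Ends in 3: not divisible by 5.
7: 3173 = 7·453 + 2
11: 3173 = 11·288 + 5
13: 3173 = 13·244 + 1
17: 3173 = 17·186 + 11
19: 3173 = 19·167

19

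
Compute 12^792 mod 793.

12^1 ≡ 12 (mod 793)
12^2 ≡ 12^2 = 144 ≡ 144 (mod 793)
12^4 ≡ 144^2 = 20736 ≡ 118 (mod 793)
12^8 ≡ 118^2 = 13924 ≡ 443 (mod 793)
12^16 ≡ 443^2 = 196249 ≡ 378 (mod 793)
12^32 ≡ 378^2 = 142884 ≡ 144 (mod 793)
12^64 ≡ 144^2 = 20736 ≡ 118 (mod 793)
12^128 ≡ 118^2 = 13924 ≡ 443 (mod 793)
12^256 ≡ 443^2 = 196249 ≡ 378 (mod 793)
12^512 ≡ 378^2 = 142884 ≡ 144 (mod 793)
792 = 512 + 256 + 16 + 8 in binary powers of 2.
So 12^792 ≡ 144 · 378 · 378 · 443 ≡ 729 (mod 793).
Since 729 ≠ 1, base 12 is a Fermat witness: 793 is composite.

729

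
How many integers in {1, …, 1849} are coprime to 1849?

Factor: 1849 = 43^2.
φ(1849) = 43^1·(43−1) = 1806.

1806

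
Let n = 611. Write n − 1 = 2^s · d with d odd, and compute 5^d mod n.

590

611 − 1 = 610 = 2^1 · 305, so d = 305.
5^1 ≡ 5 (mod 611)
5^2 ≡ 5^2 = 25 ≡ 25 (mod 611)
5^4 ≡ 25^2 = 625 ≡ 14 (mod 611)
5^8 ≡ 14^2 = 196 ≡ 196 (mod 611)
5^16 ≡ 196^2 = 38416 ≡ 534 (mod 611)
5^32 ≡ 534^2 = 285156 ≡ 430 (mod 611)
5^64 ≡ 430^2 = 184900 ≡ 378 (mod 611)
5^128 ≡ 378^2 = 142884 ≡ 521 (mod 611)
5^256 ≡ 521^2 = 271441 ≡ 157 (mod 611)
305 = 256 + 32 + 16 + 1 in binary powers of 2.
So 5^305 ≡ 157 · 430 · 534 · 5 ≡ 590 (mod 611).
Squaring chain: 590; never reaches −1, so base 5 is a Miller–Rabin witness that 611 is composite.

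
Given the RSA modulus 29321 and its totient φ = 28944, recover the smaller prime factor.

109

φ(n) = (p−1)(q−1) = n − (p+q) + 1, so p + q = 29321 − 28944 + 1 = 378.
p and q are the roots of t² − 378t + 29321 = 0.
Discriminant: 378² − 4·29321 = 142884 − 117284 = 25600; √25600 = 160.
q = (378 − 160)/2 = 109, p = (378 + 160)/2 = 269.
Check: 109 · 269 = 29321.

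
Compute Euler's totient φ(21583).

Factor: 21583 = 113 · 191.
φ(21583) = (113−1) · (191−1) = 112 · 190 = 21280.

21280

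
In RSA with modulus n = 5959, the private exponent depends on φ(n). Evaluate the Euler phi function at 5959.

Factor: 5959 = 59 · 101.
φ(5959) = (59−1) · (101−1) = 58 · 100 = 5800.

5800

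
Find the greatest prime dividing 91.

91 = 7 · 13
13 is prime.
So 91 = 7 · 13; the largest prime factor is 13.

13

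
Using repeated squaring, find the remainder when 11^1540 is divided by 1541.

11^1 ≡ 11 (mod 1541)
11^2 ≡ 11^2 = 121 ≡ 121 (mod 1541)
11^4 ≡ 121^2 = 14641 ≡ 772 (mod 1541)
11^8 ≡ 772^2 = 595984 ≡ 1158 (mod 1541)
11^16 ≡ 1158^2 = 1340964 ≡ 294 (mod 1541)
11^32 ≡ 294^2 = 86436 ≡ 140 (mod 1541)
11^64 ≡ 140^2 = 19600 ≡ 1108 (mod 1541)
11^128 ≡ 1108^2 = 1227664 ≡ 1028 (mod 1541)
11^256 ≡ 1028^2 = 1056784 ≡ 1199 (mod 1541)
11^512 ≡ 1199^2 = 1437601 ≡ 1389 (mod 1541)
11^1024 ≡ 1389^2 = 1929321 ≡ 1530 (mod 1541)
1540 = 1024 + 512 + 4 in binary powers of 2.
So 11^1540 ≡ 1530 · 1389 · 772 ≡ 967 (mod 1541).
Since 967 ≠ 1, base 11 is a Fermat witness: 1541 is composite.

967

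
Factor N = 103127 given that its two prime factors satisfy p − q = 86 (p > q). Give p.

Since p = q + 86, we have 103127 = q(q + 86), so q² + 86q − 103127 = 0.
Discriminant: 86² + 4·103127 = 7396 + 412508 = 419904; √419904 = 648.
q = (−86 + 648)/2 = 281, and p = q + 86 = 367.
Check: 281 · 367 = 103127.

367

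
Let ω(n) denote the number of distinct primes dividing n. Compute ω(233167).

233167 = 11^2 · 1927
1927 = 41 · 47
233167 = 11^2 · 41 · 47, which has 3 distinct prime factors.

3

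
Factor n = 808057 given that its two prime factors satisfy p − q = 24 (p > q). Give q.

887

Since p = q + 24, we have 808057 = q(q + 24), so q² + 24q − 808057 = 0.
Discriminant: 24² + 4·808057 = 576 + 3232228 = 3232804; √3232804 = 1798.
q = (−24 + 1798)/2 = 887, and p = q + 24 = 911.
Check: 887 · 911 = 808057.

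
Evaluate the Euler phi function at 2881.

Factor: 2881 = 43 · 67.
φ(2881) = (43−1) · (67−1) = 42 · 66 = 2772.

2772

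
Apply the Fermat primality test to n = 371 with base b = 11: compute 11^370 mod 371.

11^1 ≡ 11 (mod 371)
11^2 ≡ 11^2 = 121 ≡ 121 (mod 371)
11^4 ≡ 121^2 = 14641 ≡ 172 (mod 371)
11^8 ≡ 172^2 = 29584 ≡ 275 (mod 371)
11^16 ≡ 275^2 = 75625 ≡ 312 (mod 371)
11^32 ≡ 312^2 = 97344 ≡ 142 (mod 371)
11^64 ≡ 142^2 = 20164 ≡ 130 (mod 371)
11^128 ≡ 130^2 = 16900 ≡ 205 (mod 371)
11^256 ≡ 205^2 = 42025 ≡ 102 (mod 371)
370 = 256 + 64 + 32 + 16 + 2 in binary powers of 2.
So 11^370 ≡ 102 · 130 · 142 · 312 · 121 ≡ 354 (mod 371).
Since 354 ≠ 1, base 11 is a Fermat witness: 371 is composite.

354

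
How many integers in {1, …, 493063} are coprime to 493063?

Factor: 493063 = 59 · 61 · 137.
φ(493063) = (59−1) · (61−1) · (137−1) = 58 · 60 · 136 = 473280.

473280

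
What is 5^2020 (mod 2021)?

5^1 ≡ 5 (mod 2021)
5^2 ≡ 5^2 = 25 ≡ 25 (mod 2021)
5^4 ≡ 25^2 = 625 ≡ 625 (mod 2021)
5^8 ≡ 625^2 = 390625 ≡ 572 (mod 2021)
5^16 ≡ 572^2 = 327184 ≡ 1803 (mod 2021)
5^32 ≡ 1803^2 = 3250809 ≡ 1041 (mod 2021)
5^64 ≡ 1041^2 = 1083681 ≡ 425 (mod 2021)
5^128 ≡ 425^2 = 180625 ≡ 756 (mod 2021)
5^256 ≡ 756^2 = 571536 ≡ 1614 (mod 2021)
5^512 ≡ 1614^2 = 2604996 ≡ 1948 (mod 2021)
5^1024 ≡ 1948^2 = 3794704 ≡ 1287 (mod 2021)
2020 = 1024 + 512 + 256 + 128 + 64 + 32 + 4 in binary powers of 2.
So 5^2020 ≡ 1287 · 1948 · 1614 · 756 · 425 · 1041 · 625 ≡ 883 (mod 2021).
Since 883 ≠ 1, base 5 is a Fermat witness: 2021 is composite.

883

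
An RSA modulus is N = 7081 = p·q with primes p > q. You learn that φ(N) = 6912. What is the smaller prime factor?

φ(n) = (p−1)(q−1) = n − (p+q) + 1, so p + q = 7081 − 6912 + 1 = 170.
p and q are the roots of t² − 170t + 7081 = 0.
Discriminant: 170² − 4·7081 = 28900 − 28324 = 576; √576 = 24.
q = (170 − 24)/2 = 73, p = (170 + 24)/2 = 97.
Check: 73 · 97 = 7081.

73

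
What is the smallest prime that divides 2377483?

2377483 is odd.
Digit sum 34, not divisible by 3.
Ends in 3: not divisible by 5.
7: 2377483 = 7·339640 + 3
11: 2377483 = 11·216134 + 9
13: 2377483 = 13·182883 + 4
17: 2377483 = 17·139851 + 16
19: 2377483 = 19·125130 + 13
23: 2377483 = 23·103368 + 19
29: 2377483 = 29·81982 + 5
31: 2377483 = 31·76693

31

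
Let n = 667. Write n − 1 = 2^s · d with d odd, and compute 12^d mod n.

667 − 1 = 666 = 2^1 · 333, so d = 333.
12^1 ≡ 12 (mod 667)
12^2 ≡ 12^2 = 144 ≡ 144 (mod 667)
12^4 ≡ 144^2 = 20736 ≡ 59 (mod 667)
12^8 ≡ 59^2 = 3481 ≡ 146 (mod 667)
12^16 ≡ 146^2 = 21316 ≡ 639 (mod 667)
12^32 ≡ 639^2 = 408321 ≡ 117 (mod 667)
12^64 ≡ 117^2 = 13689 ≡ 349 (mod 667)
12^128 ≡ 349^2 = 121801 ≡ 407 (mod 667)
12^256 ≡ 407^2 = 165649 ≡ 233 (mod 667)
333 = 256 + 64 + 8 + 4 + 1 in binary powers of 2.
So 12^333 ≡ 233 · 349 · 146 · 59 · 12 ≡ 302 (mod 667).
Squaring chain: 302; never reaches −1, so base 12 is a Miller–Rabin witness that 667 is composite.

302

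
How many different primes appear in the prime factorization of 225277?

3

225277 = 13^2 · 1333
1333 = 31 · 43
225277 = 13^2 · 31 · 43, which has 3 distinct prime factors.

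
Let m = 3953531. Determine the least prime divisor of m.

3953531 is odd.
Digit sum 29, not divisible by 3.
Ends in 1: not divisible by 5.
7: 3953531 = 7·564790 + 1
11: 3953531 = 11·359411 + 10
13: 3953531 = 13·304117 + 10
17: 3953531 = 17·232560 + 11
19: 3953531 = 19·208080 + 11
23: 3953531 = 23·171892 + 15
29: 3953531 = 29·136328 + 19
31: 3953531 = 31·127533 + 8
37: 3953531 = 37·106852 + 7
41: 3953531 = 41·96427 + 24
43: 3953531 = 43·91942 + 25
47: 3953531 = 47·84117 + 32
53: 3953531 = 53·74594 + 49
59: 3953531 = 59·67009

59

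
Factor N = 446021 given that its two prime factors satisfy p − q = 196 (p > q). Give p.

Since p = q + 196, we have 446021 = q(q + 196), so q² + 196q − 446021 = 0.
Discriminant: 196² + 4·446021 = 38416 + 1784084 = 1822500; √1822500 = 1350.
q = (−196 + 1350)/2 = 577, and p = q + 196 = 773.
Check: 577 · 773 = 446021.

773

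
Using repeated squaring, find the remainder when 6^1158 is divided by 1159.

125

6^1 ≡ 6 (mod 1159)
6^2 ≡ 6^2 = 36 ≡ 36 (mod 1159)
6^4 ≡ 36^2 = 1296 ≡ 137 (mod 1159)
6^8 ≡ 137^2 = 18769 ≡ 225 (mod 1159)
6^16 ≡ 225^2 = 50625 ≡ 788 (mod 1159)
6^32 ≡ 788^2 = 620944 ≡ 879 (mod 1159)
6^64 ≡ 879^2 = 772641 ≡ 747 (mod 1159)
6^128 ≡ 747^2 = 558009 ≡ 530 (mod 1159)
6^256 ≡ 530^2 = 280900 ≡ 422 (mod 1159)
6^512 ≡ 422^2 = 178084 ≡ 757 (mod 1159)
6^1024 ≡ 757^2 = 573049 ≡ 503 (mod 1159)
1158 = 1024 + 128 + 4 + 2 in binary powers of 2.
So 6^1158 ≡ 503 · 530 · 137 · 36 ≡ 125 (mod 1159).
Since 125 ≠ 1, base 6 is a Fermat witness: 1159 is composite.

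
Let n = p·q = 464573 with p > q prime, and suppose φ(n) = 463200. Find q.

601

φ(n) = (p−1)(q−1) = n − (p+q) + 1, so p + q = 464573 − 463200 + 1 = 1374.
p and q are the roots of t² − 1374t + 464573 = 0.
Discriminant: 1374² − 4·464573 = 1887876 − 1858292 = 29584; √29584 = 172.
q = (1374 − 172)/2 = 601, p = (1374 + 172)/2 = 773.
Check: 601 · 773 = 464573.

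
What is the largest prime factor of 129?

129 = 3 · 43
43 is prime.
So 129 = 3 · 43; the largest prime factor is 43.

43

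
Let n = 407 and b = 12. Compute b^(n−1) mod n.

12^1 ≡ 12 (mod 407)
12^2 ≡ 12^2 = 144 ≡ 144 (mod 407)
12^4 ≡ 144^2 = 20736 ≡ 386 (mod 407)
12^8 ≡ 386^2 = 148996 ≡ 34 (mod 407)
12^16 ≡ 34^2 = 1156 ≡ 342 (mod 407)
12^32 ≡ 342^2 = 116964 ≡ 155 (mod 407)
12^64 ≡ 155^2 = 24025 ≡ 12 (mod 407)
12^128 ≡ 12^2 = 144 ≡ 144 (mod 407)
12^256 ≡ 144^2 = 20736 ≡ 386 (mod 407)
406 = 256 + 128 + 16 + 4 + 2 in binary powers of 2.
So 12^406 ≡ 386 · 144 · 342 · 386 · 144 ≡ 12 (mod 407).
Since 12 ≠ 1, base 12 is a Fermat witness: 407 is composite.

12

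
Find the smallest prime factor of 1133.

11

1133 is odd.
Digit sum 8, not divisible by 3.
Ends in 3: not divisible by 5.
7: 1133 = 7·161 + 6
11: 1133 = 11·103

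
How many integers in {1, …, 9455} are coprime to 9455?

7200

Factor: 9455 = 5 · 31 · 61.
φ(9455) = (5−1) · (31−1) · (61−1) = 4 · 30 · 60 = 7200.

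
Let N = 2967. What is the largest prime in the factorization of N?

2967 = 3 · 989
989 = 23 · 43
43 is prime.
So 2967 = 3 · 23 · 43; the largest prime factor is 43.

43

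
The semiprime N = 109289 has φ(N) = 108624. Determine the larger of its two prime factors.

373

φ(n) = (p−1)(q−1) = n − (p+q) + 1, so p + q = 109289 − 108624 + 1 = 666.
p and q are the roots of t² − 666t + 109289 = 0.
Discriminant: 666² − 4·109289 = 443556 − 437156 = 6400; √6400 = 80.
q = (666 − 80)/2 = 293, p = (666 + 80)/2 = 373.
Check: 293 · 373 = 109289.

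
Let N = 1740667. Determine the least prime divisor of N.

1740667 is odd.
Digit sum 31, not divisible by 3.
Ends in 7: not divisible by 5.
7: 1740667 = 7·248666 + 5
11: 1740667 = 11·158242 + 5
13: 1740667 = 13·133897 + 6
17: 1740667 = 17·102392 + 3
19: 1740667 = 19·91614 + 1
23: 1740667 = 23·75681 + 4
29: 1740667 = 29·60023

29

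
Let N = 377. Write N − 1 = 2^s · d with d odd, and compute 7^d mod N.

377 − 1 = 376 = 2^3 · 47, so d = 47.
7^1 ≡ 7 (mod 377)
7^2 ≡ 7^2 = 49 ≡ 49 (mod 377)
7^4 ≡ 49^2 = 2401 ≡ 139 (mod 377)
7^8 ≡ 139^2 = 19321 ≡ 94 (mod 377)
7^16 ≡ 94^2 = 8836 ≡ 165 (mod 377)
7^32 ≡ 165^2 = 27225 ≡ 81 (mod 377)
47 = 32 + 8 + 4 + 2 + 1 in binary powers of 2.
So 7^47 ≡ 81 · 94 · 139 · 49 · 7 ≡ 132 (mod 377).
Squaring chain: 132 → 82 → 315; never reaches −1, so base 7 is a Miller–Rabin witness that 377 is composite.

132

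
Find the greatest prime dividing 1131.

29

1131 = 3 · 377
377 = 13 · 29
29 is prime.
So 1131 = 3 · 13 · 29; the largest prime factor is 29.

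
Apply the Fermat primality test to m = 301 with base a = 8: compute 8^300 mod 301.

274

8^1 ≡ 8 (mod 301)
8^2 ≡ 8^2 = 64 ≡ 64 (mod 301)
8^4 ≡ 64^2 = 4096 ≡ 183 (mod 301)
8^8 ≡ 183^2 = 33489 ≡ 78 (mod 301)
8^16 ≡ 78^2 = 6084 ≡ 64 (mod 301)
8^32 ≡ 64^2 = 4096 ≡ 183 (mod 301)
8^64 ≡ 183^2 = 33489 ≡ 78 (mod 301)
8^128 ≡ 78^2 = 6084 ≡ 64 (mod 301)
8^256 ≡ 64^2 = 4096 ≡ 183 (mod 301)
300 = 256 + 32 + 8 + 4 in binary powers of 2.
So 8^300 ≡ 183 · 183 · 78 · 183 ≡ 274 (mod 301).
Since 274 ≠ 1, base 8 is a Fermat witness: 301 is composite.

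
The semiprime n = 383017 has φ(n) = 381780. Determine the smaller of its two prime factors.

φ(n) = (p−1)(q−1) = n − (p+q) + 1, so p + q = 383017 − 381780 + 1 = 1238.
p and q are the roots of t² − 1238t + 383017 = 0.
Discriminant: 1238² − 4·383017 = 1532644 − 1532068 = 576; √576 = 24.
q = (1238 − 24)/2 = 607, p = (1238 + 24)/2 = 631.
Check: 607 · 631 = 383017.

607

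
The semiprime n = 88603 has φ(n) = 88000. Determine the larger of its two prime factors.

φ(n) = (p−1)(q−1) = n − (p+q) + 1, so p + q = 88603 − 88000 + 1 = 604.
p and q are the roots of t² − 604t + 88603 = 0.
Discriminant: 604² − 4·88603 = 364816 − 354412 = 10404; √10404 = 102.
q = (604 − 102)/2 = 251, p = (604 + 102)/2 = 353.
Check: 251 · 353 = 88603.

353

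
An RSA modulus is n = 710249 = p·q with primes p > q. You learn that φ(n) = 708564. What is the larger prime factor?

φ(n) = (p−1)(q−1) = n − (p+q) + 1, so p + q = 710249 − 708564 + 1 = 1686.
p and q are the roots of t² − 1686t + 710249 = 0.
Discriminant: 1686² − 4·710249 = 2842596 − 2840996 = 1600; √1600 = 40.
q = (1686 − 40)/2 = 823, p = (1686 + 40)/2 = 863.
Check: 823 · 863 = 710249.

863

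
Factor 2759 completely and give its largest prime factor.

89

2759 = 31 · 89
89 is prime.
So 2759 = 31 · 89; the largest prime factor is 89.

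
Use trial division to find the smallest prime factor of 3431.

3431 is odd.
Digit sum 11, not divisible by 3.
Ends in 1: not divisible by 5.
7: 3431 = 7·490 + 1
11: 3431 = 11·311 + 10
13: 3431 = 13·263 + 12
17: 3431 = 17·201 + 14
19: 3431 = 19·180 + 11
23: 3431 = 23·149 + 4
29: 3431 = 29·118 + 9
31: 3431 = 31·110 + 21
37: 3431 = 37·92 + 27
41: 3431 = 41·83 + 28
43: 3431 = 43·79 + 34
47: 3431 = 47·73

47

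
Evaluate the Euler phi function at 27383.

27048

Factor: 27383 = 139 · 197.
φ(27383) = (139−1) · (197−1) = 138 · 196 = 27048.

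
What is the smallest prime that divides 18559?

67

18559 is odd.
Digit sum 28, not divisible by 3.
Ends in 9: not divisible by 5.
7: 18559 = 7·2651 + 2
11: 18559 = 11·1687 + 2
13: 18559 = 13·1427 + 8
17: 18559 = 17·1091 + 12
19: 18559 = 19·976 + 15
23: 18559 = 23·806 + 21
29: 18559 = 29·639 + 28
31: 18559 = 31·598 + 21
37: 18559 = 37·501 + 22
41: 18559 = 41·452 + 27
43: 18559 = 43·431 + 26
47: 18559 = 47·394 + 41
53: 18559 = 53·350 + 9
59: 18559 = 59·314 + 33
61: 18559 = 61·304 + 15
67: 18559 = 67·277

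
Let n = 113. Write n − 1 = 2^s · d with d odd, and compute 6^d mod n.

35

113 − 1 = 112 = 2^4 · 7, so d = 7.
6^1 ≡ 6 (mod 113)
6^2 ≡ 6^2 = 36 ≡ 36 (mod 113)
6^4 ≡ 36^2 = 1296 ≡ 53 (mod 113)
7 = 4 + 2 + 1 in binary powers of 2.
So 6^7 ≡ 53 · 36 · 6 ≡ 35 (mod 113).
Squaring chain: 35 → 95 → 98 → 112; reaches −1, so base 6 does not prove 113 composite.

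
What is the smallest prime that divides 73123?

83

73123 is odd.
Digit sum 16, not divisible by 3.
Ends in 3: not divisible by 5.
7: 73123 = 7·10446 + 1
11: 73123 = 11·6647 + 6
13: 73123 = 13·5624 + 11
17: 73123 = 17·4301 + 6
19: 73123 = 19·3848 + 11
23: 73123 = 23·3179 + 6
29: 73123 = 29·2521 + 14
31: 73123 = 31·2358 + 25
37: 73123 = 37·1976 + 11
41: 73123 = 41·1783 + 20
43: 73123 = 43·1700 + 23
47: 73123 = 47·1555 + 38
53: 73123 = 53·1379 + 36
59: 73123 = 59·1239 + 22
61: 73123 = 61·1198 + 45
67: 73123 = 67·1091 + 26
71: 73123 = 71·1029 + 64
73: 73123 = 73·1001 + 50
79: 73123 = 79·925 + 48
83: 73123 = 83·881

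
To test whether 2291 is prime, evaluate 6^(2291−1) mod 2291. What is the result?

400

6^1 ≡ 6 (mod 2291)
6^2 ≡ 6^2 = 36 ≡ 36 (mod 2291)
6^4 ≡ 36^2 = 1296 ≡ 1296 (mod 2291)
6^8 ≡ 1296^2 = 1679616 ≡ 313 (mod 2291)
6^16 ≡ 313^2 = 97969 ≡ 1747 (mod 2291)
6^32 ≡ 1747^2 = 3052009 ≡ 397 (mod 2291)
6^64 ≡ 397^2 = 157609 ≡ 1821 (mod 2291)
6^128 ≡ 1821^2 = 3316041 ≡ 964 (mod 2291)
6^256 ≡ 964^2 = 929296 ≡ 1441 (mod 2291)
6^512 ≡ 1441^2 = 2076481 ≡ 835 (mod 2291)
6^1024 ≡ 835^2 = 697225 ≡ 761 (mod 2291)
6^2048 ≡ 761^2 = 579121 ≡ 1789 (mod 2291)
2290 = 2048 + 128 + 64 + 32 + 16 + 2 in binary powers of 2.
So 6^2290 ≡ 1789 · 964 · 1821 · 397 · 1747 · 36 ≡ 400 (mod 2291).
Since 400 ≠ 1, base 6 is a Fermat witness: 2291 is composite.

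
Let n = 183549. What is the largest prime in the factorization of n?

183549 = 3 · 61183
61183 = 17 · 3599
3599 = 59 · 61
61 is prime.
So 183549 = 3 · 17 · 59 · 61; the largest prime factor is 61.

61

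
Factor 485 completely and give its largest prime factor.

97

485 = 5 · 97
97 is prime.
So 485 = 5 · 97; the largest prime factor is 97.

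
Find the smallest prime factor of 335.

335 is odd.
Digit sum 11, not divisible by 3.
Ends in 5: divisible by 5.

5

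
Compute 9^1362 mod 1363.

1051

9^1 ≡ 9 (mod 1363)
9^2 ≡ 9^2 = 81 ≡ 81 (mod 1363)
9^4 ≡ 81^2 = 6561 ≡ 1109 (mod 1363)
9^8 ≡ 1109^2 = 1229881 ≡ 455 (mod 1363)
9^16 ≡ 455^2 = 207025 ≡ 1212 (mod 1363)
9^32 ≡ 1212^2 = 1468944 ≡ 993 (mod 1363)
9^64 ≡ 993^2 = 986049 ≡ 600 (mod 1363)
9^128 ≡ 600^2 = 360000 ≡ 168 (mod 1363)
9^256 ≡ 168^2 = 28224 ≡ 964 (mod 1363)
9^512 ≡ 964^2 = 929296 ≡ 1093 (mod 1363)
9^1024 ≡ 1093^2 = 1194649 ≡ 661 (mod 1363)
1362 = 1024 + 256 + 64 + 16 + 2 in binary powers of 2.
So 9^1362 ≡ 661 · 964 · 600 · 1212 · 81 ≡ 1051 (mod 1363).
Since 1051 ≠ 1, base 9 is a Fermat witness: 1363 is composite.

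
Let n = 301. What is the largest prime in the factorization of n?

43

301 = 7 · 43
43 is prime.
So 301 = 7 · 43; the largest prime factor is 43.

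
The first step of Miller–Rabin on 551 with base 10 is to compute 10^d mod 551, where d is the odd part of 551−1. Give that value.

551 − 1 = 550 = 2^1 · 275, so d = 275.
10^1 ≡ 10 (mod 551)
10^2 ≡ 10^2 = 100 ≡ 100 (mod 551)
10^4 ≡ 100^2 = 10000 ≡ 82 (mod 551)
10^8 ≡ 82^2 = 6724 ≡ 112 (mod 551)
10^16 ≡ 112^2 = 12544 ≡ 422 (mod 551)
10^32 ≡ 422^2 = 178084 ≡ 111 (mod 551)
10^64 ≡ 111^2 = 12321 ≡ 199 (mod 551)
10^128 ≡ 199^2 = 39601 ≡ 480 (mod 551)
10^256 ≡ 480^2 = 230400 ≡ 82 (mod 551)
275 = 256 + 16 + 2 + 1 in binary powers of 2.
So 10^275 ≡ 82 · 422 · 100 · 10 ≡ 98 (mod 551).
Squaring chain: 98; never reaches −1, so base 10 is a Miller–Rabin witness that 551 is composite.

98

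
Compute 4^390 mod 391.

4^1 ≡ 4 (mod 391)
4^2 ≡ 4^2 = 16 ≡ 16 (mod 391)
4^4 ≡ 16^2 = 256 ≡ 256 (mod 391)
4^8 ≡ 256^2 = 65536 ≡ 239 (mod 391)
4^16 ≡ 239^2 = 57121 ≡ 35 (mod 391)
4^32 ≡ 35^2 = 1225 ≡ 52 (mod 391)
4^64 ≡ 52^2 = 2704 ≡ 358 (mod 391)
4^128 ≡ 358^2 = 128164 ≡ 307 (mod 391)
4^256 ≡ 307^2 = 94249 ≡ 18 (mod 391)
390 = 256 + 128 + 4 + 2 in binary powers of 2.
So 4^390 ≡ 18 · 307 · 256 · 16 ≡ 288 (mod 391).
Since 288 ≠ 1, base 4 is a Fermat witness: 391 is composite.

288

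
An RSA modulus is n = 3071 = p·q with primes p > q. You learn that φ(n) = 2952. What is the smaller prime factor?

37

φ(n) = (p−1)(q−1) = n − (p+q) + 1, so p + q = 3071 − 2952 + 1 = 120.
p and q are the roots of t² − 120t + 3071 = 0.
Discriminant: 120² − 4·3071 = 14400 − 12284 = 2116; √2116 = 46.
q = (120 − 46)/2 = 37, p = (120 + 46)/2 = 83.
Check: 37 · 83 = 3071.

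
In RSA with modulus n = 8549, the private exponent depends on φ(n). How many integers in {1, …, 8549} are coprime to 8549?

8364

Factor: 8549 = 83 · 103.
φ(8549) = (83−1) · (103−1) = 82 · 102 = 8364.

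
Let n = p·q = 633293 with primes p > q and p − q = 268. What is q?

Since p = q + 268, we have 633293 = q(q + 268), so q² + 268q − 633293 = 0.
Discriminant: 268² + 4·633293 = 71824 + 2533172 = 2604996; √2604996 = 1614.
q = (−268 + 1614)/2 = 673, and p = q + 268 = 941.
Check: 673 · 941 = 633293.

673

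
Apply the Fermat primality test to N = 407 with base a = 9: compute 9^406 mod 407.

9^1 ≡ 9 (mod 407)
9^2 ≡ 9^2 = 81 ≡ 81 (mod 407)
9^4 ≡ 81^2 = 6561 ≡ 49 (mod 407)
9^8 ≡ 49^2 = 2401 ≡ 366 (mod 407)
9^16 ≡ 366^2 = 133956 ≡ 53 (mod 407)
9^32 ≡ 53^2 = 2809 ≡ 367 (mod 407)
9^64 ≡ 367^2 = 134689 ≡ 379 (mod 407)
9^128 ≡ 379^2 = 143641 ≡ 377 (mod 407)
9^256 ≡ 377^2 = 142129 ≡ 86 (mod 407)
406 = 256 + 128 + 16 + 4 + 2 in binary powers of 2.
So 9^406 ≡ 86 · 377 · 53 · 49 · 81 ≡ 9 (mod 407).
Since 9 ≠ 1, base 9 is a Fermat witness: 407 is composite.

9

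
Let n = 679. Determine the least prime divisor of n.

7

679 is odd.
Digit sum 22, not divisible by 3.
Ends in 9: not divisible by 5.
7: 679 = 7·97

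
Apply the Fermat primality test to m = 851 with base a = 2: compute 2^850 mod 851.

169

2^1 ≡ 2 (mod 851)
2^2 ≡ 2^2 = 4 ≡ 4 (mod 851)
2^4 ≡ 4^2 = 16 ≡ 16 (mod 851)
2^8 ≡ 16^2 = 256 ≡ 256 (mod 851)
2^16 ≡ 256^2 = 65536 ≡ 9 (mod 851)
2^32 ≡ 9^2 = 81 ≡ 81 (mod 851)
2^64 ≡ 81^2 = 6561 ≡ 604 (mod 851)
2^128 ≡ 604^2 = 364816 ≡ 588 (mod 851)
2^256 ≡ 588^2 = 345744 ≡ 238 (mod 851)
2^512 ≡ 238^2 = 56644 ≡ 478 (mod 851)
850 = 512 + 256 + 64 + 16 + 2 in binary powers of 2.
So 2^850 ≡ 478 · 238 · 604 · 9 · 4 ≡ 169 (mod 851).
Since 169 ≠ 1, base 2 is a Fermat witness: 851 is composite.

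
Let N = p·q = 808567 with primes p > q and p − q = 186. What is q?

Since p = q + 186, we have 808567 = q(q + 186), so q² + 186q − 808567 = 0.
Discriminant: 186² + 4·808567 = 34596 + 3234268 = 3268864; √3268864 = 1808.
q = (−186 + 1808)/2 = 811, and p = q + 186 = 997.
Check: 811 · 997 = 808567.

811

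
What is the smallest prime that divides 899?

899 is odd.
Digit sum 26, not divisible by 3.
Ends in 9: not divisible by 5.
7: 899 = 7·128 + 3
11: 899 = 11·81 + 8
13: 899 = 13·69 + 2
17: 899 = 17·52 + 15
19: 899 = 19·47 + 6
23: 899 = 23·39 + 2
29: 899 = 29·31

29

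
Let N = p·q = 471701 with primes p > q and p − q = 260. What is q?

569

Since p = q + 260, we have 471701 = q(q + 260), so q² + 260q − 471701 = 0.
Discriminant: 260² + 4·471701 = 67600 + 1886804 = 1954404; √1954404 = 1398.
q = (−260 + 1398)/2 = 569, and p = q + 260 = 829.
Check: 569 · 829 = 471701.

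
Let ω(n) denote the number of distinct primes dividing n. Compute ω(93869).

3

93869 = 37 · 2537
2537 = 43 · 59
93869 = 37 · 43 · 59, which has 3 distinct prime factors.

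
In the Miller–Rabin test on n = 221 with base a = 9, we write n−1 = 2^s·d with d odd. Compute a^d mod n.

221 − 1 = 220 = 2^2 · 55, so d = 55.
9^1 ≡ 9 (mod 221)
9^2 ≡ 9^2 = 81 ≡ 81 (mod 221)
9^4 ≡ 81^2 = 6561 ≡ 152 (mod 221)
9^8 ≡ 152^2 = 23104 ≡ 120 (mod 221)
9^16 ≡ 120^2 = 14400 ≡ 35 (mod 221)
9^32 ≡ 35^2 = 1225 ≡ 120 (mod 221)
55 = 32 + 16 + 4 + 2 + 1 in binary powers of 2.
So 9^55 ≡ 120 · 35 · 152 · 81 · 9 ≡ 87 (mod 221).
Squaring chain: 87 → 55; never reaches −1, so base 9 is a Miller–Rabin witness that 221 is composite.

87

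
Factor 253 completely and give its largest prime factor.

253 = 11 · 23
23 is prime.
So 253 = 11 · 23; the largest prime factor is 23.

23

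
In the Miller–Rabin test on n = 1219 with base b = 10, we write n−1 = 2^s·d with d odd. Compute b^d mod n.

1219 − 1 = 1218 = 2^1 · 609, so d = 609.
10^1 ≡ 10 (mod 1219)
10^2 ≡ 10^2 = 100 ≡ 100 (mod 1219)
10^4 ≡ 100^2 = 10000 ≡ 248 (mod 1219)
10^8 ≡ 248^2 = 61504 ≡ 554 (mod 1219)
10^16 ≡ 554^2 = 306916 ≡ 947 (mod 1219)
10^32 ≡ 947^2 = 896809 ≡ 844 (mod 1219)
10^64 ≡ 844^2 = 712336 ≡ 440 (mod 1219)
10^128 ≡ 440^2 = 193600 ≡ 998 (mod 1219)
10^256 ≡ 998^2 = 996004 ≡ 81 (mod 1219)
10^512 ≡ 81^2 = 6561 ≡ 466 (mod 1219)
609 = 512 + 64 + 32 + 1 in binary powers of 2.
So 10^609 ≡ 466 · 440 · 844 · 10 ≡ 97 (mod 1219).
Squaring chain: 97; never reaches −1, so base 10 is a Miller–Rabin witness that 1219 is composite.

97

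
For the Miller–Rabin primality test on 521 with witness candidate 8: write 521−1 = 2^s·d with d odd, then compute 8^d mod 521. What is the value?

235

521 − 1 = 520 = 2^3 · 65, so d = 65.
8^1 ≡ 8 (mod 521)
8^2 ≡ 8^2 = 64 ≡ 64 (mod 521)
8^4 ≡ 64^2 = 4096 ≡ 449 (mod 521)
8^8 ≡ 449^2 = 201601 ≡ 495 (mod 521)
8^16 ≡ 495^2 = 245025 ≡ 155 (mod 521)
8^32 ≡ 155^2 = 24025 ≡ 59 (mod 521)
8^64 ≡ 59^2 = 3481 ≡ 355 (mod 521)
65 = 64 + 1 in binary powers of 2.
So 8^65 ≡ 355 · 8 ≡ 235 (mod 521).
Squaring chain: 235 → 520 → 1; reaches −1, so base 8 does not prove 521 composite.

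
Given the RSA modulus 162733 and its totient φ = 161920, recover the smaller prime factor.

353

φ(n) = (p−1)(q−1) = n − (p+q) + 1, so p + q = 162733 − 161920 + 1 = 814.
p and q are the roots of t² − 814t + 162733 = 0.
Discriminant: 814² − 4·162733 = 662596 − 650932 = 11664; √11664 = 108.
q = (814 − 108)/2 = 353, p = (814 + 108)/2 = 461.
Check: 353 · 461 = 162733.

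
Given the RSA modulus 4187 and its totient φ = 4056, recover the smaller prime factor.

53

φ(n) = (p−1)(q−1) = n − (p+q) + 1, so p + q = 4187 − 4056 + 1 = 132.
p and q are the roots of t² − 132t + 4187 = 0.
Discriminant: 132² − 4·4187 = 17424 − 16748 = 676; √676 = 26.
q = (132 − 26)/2 = 53, p = (132 + 26)/2 = 79.
Check: 53 · 79 = 4187.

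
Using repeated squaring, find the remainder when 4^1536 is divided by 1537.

864

4^1 ≡ 4 (mod 1537)
4^2 ≡ 4^2 = 16 ≡ 16 (mod 1537)
4^4 ≡ 16^2 = 256 ≡ 256 (mod 1537)
4^8 ≡ 256^2 = 65536 ≡ 982 (mod 1537)
4^16 ≡ 982^2 = 964324 ≡ 625 (mod 1537)
4^32 ≡ 625^2 = 390625 ≡ 227 (mod 1537)
4^64 ≡ 227^2 = 51529 ≡ 808 (mod 1537)
4^128 ≡ 808^2 = 652864 ≡ 1176 (mod 1537)
4^256 ≡ 1176^2 = 1382976 ≡ 1213 (mod 1537)
4^512 ≡ 1213^2 = 1471369 ≡ 460 (mod 1537)
4^1024 ≡ 460^2 = 211600 ≡ 1031 (mod 1537)
1536 = 1024 + 512 in binary powers of 2.
So 4^1536 ≡ 1031 · 460 ≡ 864 (mod 1537).
Since 864 ≠ 1, base 4 is a Fermat witness: 1537 is composite.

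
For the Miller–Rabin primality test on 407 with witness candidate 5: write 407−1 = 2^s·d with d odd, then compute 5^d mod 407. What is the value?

407 − 1 = 406 = 2^1 · 203, so d = 203.
5^1 ≡ 5 (mod 407)
5^2 ≡ 5^2 = 25 ≡ 25 (mod 407)
5^4 ≡ 25^2 = 625 ≡ 218 (mod 407)
5^8 ≡ 218^2 = 47524 ≡ 312 (mod 407)
5^16 ≡ 312^2 = 97344 ≡ 71 (mod 407)
5^32 ≡ 71^2 = 5041 ≡ 157 (mod 407)
5^64 ≡ 157^2 = 24649 ≡ 229 (mod 407)
5^128 ≡ 229^2 = 52441 ≡ 345 (mod 407)
203 = 128 + 64 + 8 + 2 + 1 in binary powers of 2.
So 5^203 ≡ 345 · 229 · 312 · 25 · 5 ≡ 279 (mod 407).
Squaring chain: 279; never reaches −1, so base 5 is a Miller–Rabin witness that 407 is composite.

279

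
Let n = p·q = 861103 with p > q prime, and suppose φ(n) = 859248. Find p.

φ(n) = (p−1)(q−1) = n − (p+q) + 1, so p + q = 861103 − 859248 + 1 = 1856.
p and q are the roots of t² − 1856t + 861103 = 0.
Discriminant: 1856² − 4·861103 = 3444736 − 3444412 = 324; √324 = 18.
q = (1856 − 18)/2 = 919, p = (1856 + 18)/2 = 937.
Check: 919 · 937 = 861103.

937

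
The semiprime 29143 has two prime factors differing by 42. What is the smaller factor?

151

Since p = q + 42, we have 29143 = q(q + 42), so q² + 42q − 29143 = 0.
Discriminant: 42² + 4·29143 = 1764 + 116572 = 118336; √118336 = 344.
q = (−42 + 344)/2 = 151, and p = q + 42 = 193.
Check: 151 · 193 = 29143.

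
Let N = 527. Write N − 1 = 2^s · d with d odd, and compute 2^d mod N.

527 − 1 = 526 = 2^1 · 263, so d = 263.
2^1 ≡ 2 (mod 527)
2^2 ≡ 2^2 = 4 ≡ 4 (mod 527)
2^4 ≡ 4^2 = 16 ≡ 16 (mod 527)
2^8 ≡ 16^2 = 256 ≡ 256 (mod 527)
2^16 ≡ 256^2 = 65536 ≡ 188 (mod 527)
2^32 ≡ 188^2 = 35344 ≡ 35 (mod 527)
2^64 ≡ 35^2 = 1225 ≡ 171 (mod 527)
2^128 ≡ 171^2 = 29241 ≡ 256 (mod 527)
2^256 ≡ 256^2 = 65536 ≡ 188 (mod 527)
263 = 256 + 4 + 2 + 1 in binary powers of 2.
So 2^263 ≡ 188 · 16 · 4 · 2 ≡ 349 (mod 527).
Squaring chain: 349; never reaches −1, so base 2 is a Miller–Rabin witness that 527 is composite.

349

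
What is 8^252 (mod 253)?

8^1 ≡ 8 (mod 253)
8^2 ≡ 8^2 = 64 ≡ 64 (mod 253)
8^4 ≡ 64^2 = 4096 ≡ 48 (mod 253)
8^8 ≡ 48^2 = 2304 ≡ 27 (mod 253)
8^16 ≡ 27^2 = 729 ≡ 223 (mod 253)
8^32 ≡ 223^2 = 49729 ≡ 141 (mod 253)
8^64 ≡ 141^2 = 19881 ≡ 147 (mod 253)
8^128 ≡ 147^2 = 21609 ≡ 104 (mod 253)
252 = 128 + 64 + 32 + 16 + 8 + 4 in binary powers of 2.
So 8^252 ≡ 104 · 147 · 141 · 223 · 27 · 48 ≡ 141 (mod 253).
Since 141 ≠ 1, base 8 is a Fermat witness: 253 is composite.

141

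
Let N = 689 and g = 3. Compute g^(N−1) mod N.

3^1 ≡ 3 (mod 689)
3^2 ≡ 3^2 = 9 ≡ 9 (mod 689)
3^4 ≡ 9^2 = 81 ≡ 81 (mod 689)
3^8 ≡ 81^2 = 6561 ≡ 360 (mod 689)
3^16 ≡ 360^2 = 129600 ≡ 68 (mod 689)
3^32 ≡ 68^2 = 4624 ≡ 490 (mod 689)
3^64 ≡ 490^2 = 240100 ≡ 328 (mod 689)
3^128 ≡ 328^2 = 107584 ≡ 100 (mod 689)
3^256 ≡ 100^2 = 10000 ≡ 354 (mod 689)
3^512 ≡ 354^2 = 125316 ≡ 607 (mod 689)
688 = 512 + 128 + 32 + 16 in binary powers of 2.
So 3^688 ≡ 607 · 100 · 490 · 68 ≡ 328 (mod 689).
Since 328 ≠ 1, base 3 is a Fermat witness: 689 is composite.

328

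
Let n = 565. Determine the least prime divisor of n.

565 is odd.
Digit sum 16, not divisible by 3.
Ends in 5: divisible by 5.

5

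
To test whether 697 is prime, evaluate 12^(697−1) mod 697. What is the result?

12^1 ≡ 12 (mod 697)
12^2 ≡ 12^2 = 144 ≡ 144 (mod 697)
12^4 ≡ 144^2 = 20736 ≡ 523 (mod 697)
12^8 ≡ 523^2 = 273529 ≡ 305 (mod 697)
12^16 ≡ 305^2 = 93025 ≡ 324 (mod 697)
12^32 ≡ 324^2 = 104976 ≡ 426 (mod 697)
12^64 ≡ 426^2 = 181476 ≡ 256 (mod 697)
12^128 ≡ 256^2 = 65536 ≡ 18 (mod 697)
12^256 ≡ 18^2 = 324 ≡ 324 (mod 697)
12^512 ≡ 324^2 = 104976 ≡ 426 (mod 697)
696 = 512 + 128 + 32 + 16 + 8 in binary powers of 2.
So 12^696 ≡ 426 · 18 · 426 · 324 · 305 ≡ 611 (mod 697).
Since 611 ≠ 1, base 12 is a Fermat witness: 697 is composite.

611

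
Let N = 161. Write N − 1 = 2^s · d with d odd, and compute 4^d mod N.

161 − 1 = 160 = 2^5 · 5, so d = 5.
4^1 ≡ 4 (mod 161)
4^2 ≡ 4^2 = 16 ≡ 16 (mod 161)
4^4 ≡ 16^2 = 256 ≡ 95 (mod 161)
5 = 4 + 1 in binary powers of 2.
So 4^5 ≡ 95 · 4 ≡ 58 (mod 161).
Squaring chain: 58 → 144 → 128 → 123 → 156; never reaches −1, so base 4 is a Miller–Rabin witness that 161 is composite.

58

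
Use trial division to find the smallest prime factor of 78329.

78329 is odd.
Digit sum 29, not divisible by 3.
Ends in 9: not divisible by 5.
7: 78329 = 7·11189 + 6
11: 78329 = 11·7120 + 9
13: 78329 = 13·6025 + 4
17: 78329 = 17·4607 + 10
19: 78329 = 19·4122 + 11
23: 78329 = 23·3405 + 14
29: 78329 = 29·2701

29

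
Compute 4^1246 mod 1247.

1

4^1 ≡ 4 (mod 1247)
4^2 ≡ 4^2 = 16 ≡ 16 (mod 1247)
4^4 ≡ 16^2 = 256 ≡ 256 (mod 1247)
4^8 ≡ 256^2 = 65536 ≡ 692 (mod 1247)
4^16 ≡ 692^2 = 478864 ≡ 16 (mod 1247)
4^32 ≡ 16^2 = 256 ≡ 256 (mod 1247)
4^64 ≡ 256^2 = 65536 ≡ 692 (mod 1247)
4^128 ≡ 692^2 = 478864 ≡ 16 (mod 1247)
4^256 ≡ 16^2 = 256 ≡ 256 (mod 1247)
4^512 ≡ 256^2 = 65536 ≡ 692 (mod 1247)
4^1024 ≡ 692^2 = 478864 ≡ 16 (mod 1247)
1246 = 1024 + 128 + 64 + 16 + 8 + 4 + 2 in binary powers of 2.
So 4^1246 ≡ 16 · 16 · 692 · 16 · 692 · 256 · 16 ≡ 1 (mod 1247).
Since the result is 1, base 4 gives no evidence that 1247 is composite.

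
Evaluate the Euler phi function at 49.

Factor: 49 = 7^2.
φ(49) = 7^1·(7−1) = 42.

42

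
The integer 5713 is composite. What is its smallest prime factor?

5713 is odd.
Digit sum 16, not divisible by 3.
Ends in 3: not divisible by 5.
7: 5713 = 7·816 + 1
11: 5713 = 11·519 + 4
13: 5713 = 13·439 + 6
17: 5713 = 17·336 + 1
19: 5713 = 19·300 + 13
23: 5713 = 23·248 + 9
29: 5713 = 29·197

29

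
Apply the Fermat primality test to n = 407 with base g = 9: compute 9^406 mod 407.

9

9^1 ≡ 9 (mod 407)
9^2 ≡ 9^2 = 81 ≡ 81 (mod 407)
9^4 ≡ 81^2 = 6561 ≡ 49 (mod 407)
9^8 ≡ 49^2 = 2401 ≡ 366 (mod 407)
9^16 ≡ 366^2 = 133956 ≡ 53 (mod 407)
9^32 ≡ 53^2 = 2809 ≡ 367 (mod 407)
9^64 ≡ 367^2 = 134689 ≡ 379 (mod 407)
9^128 ≡ 379^2 = 143641 ≡ 377 (mod 407)
9^256 ≡ 377^2 = 142129 ≡ 86 (mod 407)
406 = 256 + 128 + 16 + 4 + 2 in binary powers of 2.
So 9^406 ≡ 86 · 377 · 53 · 49 · 81 ≡ 9 (mod 407).
Since 9 ≠ 1, base 9 is a Fermat witness: 407 is composite.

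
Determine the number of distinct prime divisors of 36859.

3

36859 = 29 · 1271
1271 = 31 · 41
36859 = 29 · 31 · 41, which has 3 distinct prime factors.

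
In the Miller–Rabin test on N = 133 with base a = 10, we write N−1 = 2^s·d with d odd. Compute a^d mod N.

133 − 1 = 132 = 2^2 · 33, so d = 33.
10^1 ≡ 10 (mod 133)
10^2 ≡ 10^2 = 100 ≡ 100 (mod 133)
10^4 ≡ 100^2 = 10000 ≡ 25 (mod 133)
10^8 ≡ 25^2 = 625 ≡ 93 (mod 133)
10^16 ≡ 93^2 = 8649 ≡ 4 (mod 133)
10^32 ≡ 4^2 = 16 ≡ 16 (mod 133)
33 = 32 + 1 in binary powers of 2.
So 10^33 ≡ 16 · 10 ≡ 27 (mod 133).
Squaring chain: 27 → 64; never reaches −1, so base 10 is a Miller–Rabin witness that 133 is composite.

27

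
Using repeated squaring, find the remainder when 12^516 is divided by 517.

243

12^1 ≡ 12 (mod 517)
12^2 ≡ 12^2 = 144 ≡ 144 (mod 517)
12^4 ≡ 144^2 = 20736 ≡ 56 (mod 517)
12^8 ≡ 56^2 = 3136 ≡ 34 (mod 517)
12^16 ≡ 34^2 = 1156 ≡ 122 (mod 517)
12^32 ≡ 122^2 = 14884 ≡ 408 (mod 517)
12^64 ≡ 408^2 = 166464 ≡ 507 (mod 517)
12^128 ≡ 507^2 = 257049 ≡ 100 (mod 517)
12^256 ≡ 100^2 = 10000 ≡ 177 (mod 517)
12^512 ≡ 177^2 = 31329 ≡ 309 (mod 517)
516 = 512 + 4 in binary powers of 2.
So 12^516 ≡ 309 · 56 ≡ 243 (mod 517).
Since 243 ≠ 1, base 12 is a Fermat witness: 517 is composite.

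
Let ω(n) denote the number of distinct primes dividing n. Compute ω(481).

2

481 = 13 · 37
481 = 13 · 37, which has 2 distinct prime factors.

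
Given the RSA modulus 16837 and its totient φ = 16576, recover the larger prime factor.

149

φ(n) = (p−1)(q−1) = n − (p+q) + 1, so p + q = 16837 − 16576 + 1 = 262.
p and q are the roots of t² − 262t + 16837 = 0.
Discriminant: 262² − 4·16837 = 68644 − 67348 = 1296; √1296 = 36.
q = (262 − 36)/2 = 113, p = (262 + 36)/2 = 149.
Check: 113 · 149 = 16837.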